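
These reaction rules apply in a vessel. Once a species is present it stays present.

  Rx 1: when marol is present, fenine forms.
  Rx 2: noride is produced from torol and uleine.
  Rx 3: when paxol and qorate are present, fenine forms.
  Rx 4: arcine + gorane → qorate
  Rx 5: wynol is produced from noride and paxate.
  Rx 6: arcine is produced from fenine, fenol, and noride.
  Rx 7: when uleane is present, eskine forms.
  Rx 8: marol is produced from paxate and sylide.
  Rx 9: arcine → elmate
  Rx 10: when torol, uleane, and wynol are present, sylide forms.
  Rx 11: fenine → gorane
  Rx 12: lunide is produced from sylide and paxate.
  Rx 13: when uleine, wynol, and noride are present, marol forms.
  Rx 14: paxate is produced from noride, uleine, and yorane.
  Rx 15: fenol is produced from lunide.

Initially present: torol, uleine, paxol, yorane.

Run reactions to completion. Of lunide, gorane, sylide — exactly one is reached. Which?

gorane

torol and uleine present → noride forms (Rx 2).
noride, uleine, and yorane present → paxate forms (Rx 14).
noride and paxate present → wynol forms (Rx 5).
uleine, wynol, and noride present → marol forms (Rx 13).
marol present → fenine forms (Rx 1).
fenine present → gorane forms (Rx 11).
sylide would need torol, uleane, and wynol (Rx 10), but uleane never forms. lunide would need sylide and paxate (Rx 12), but sylide never forms.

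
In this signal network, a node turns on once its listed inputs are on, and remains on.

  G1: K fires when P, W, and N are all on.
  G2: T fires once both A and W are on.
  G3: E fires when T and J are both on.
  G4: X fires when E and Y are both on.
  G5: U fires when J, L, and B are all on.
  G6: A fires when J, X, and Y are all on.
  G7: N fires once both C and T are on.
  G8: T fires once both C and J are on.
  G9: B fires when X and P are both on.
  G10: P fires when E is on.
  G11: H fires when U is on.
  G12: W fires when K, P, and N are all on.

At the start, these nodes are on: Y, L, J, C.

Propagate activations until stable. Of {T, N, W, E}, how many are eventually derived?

C and J are on, so T fires (G8).
G7: C and T on → N on.
T and J are on, so E fires (G3).
T: reached.
N: reached.
W would need K, P, and N (G12), but K never turns on.
E: reached.
Reached: T, N, and E — 3 of the 4.

3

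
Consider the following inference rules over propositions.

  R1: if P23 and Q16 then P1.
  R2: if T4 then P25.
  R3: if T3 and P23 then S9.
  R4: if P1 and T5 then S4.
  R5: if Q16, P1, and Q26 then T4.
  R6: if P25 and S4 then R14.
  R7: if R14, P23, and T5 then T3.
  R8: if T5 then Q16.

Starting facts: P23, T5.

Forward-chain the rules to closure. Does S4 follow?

T5 holds, so Q16 follows (R8).
From P23 and Q16, R1 gives P1.
From P1 and T5, R4 gives S4.

Yes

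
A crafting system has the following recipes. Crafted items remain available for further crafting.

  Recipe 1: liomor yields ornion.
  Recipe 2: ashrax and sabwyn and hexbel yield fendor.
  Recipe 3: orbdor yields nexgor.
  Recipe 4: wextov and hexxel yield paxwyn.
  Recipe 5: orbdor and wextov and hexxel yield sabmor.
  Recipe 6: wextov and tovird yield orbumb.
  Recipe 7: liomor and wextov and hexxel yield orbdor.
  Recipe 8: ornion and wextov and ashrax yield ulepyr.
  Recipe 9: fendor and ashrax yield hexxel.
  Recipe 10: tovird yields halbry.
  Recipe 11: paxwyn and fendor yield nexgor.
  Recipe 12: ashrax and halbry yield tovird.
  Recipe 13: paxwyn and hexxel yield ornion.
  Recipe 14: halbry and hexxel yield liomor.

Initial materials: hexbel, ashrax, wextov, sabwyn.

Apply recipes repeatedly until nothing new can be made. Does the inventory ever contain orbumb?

orbumb would need wextov and tovird (Recipe 6), but tovird is never obtained.

No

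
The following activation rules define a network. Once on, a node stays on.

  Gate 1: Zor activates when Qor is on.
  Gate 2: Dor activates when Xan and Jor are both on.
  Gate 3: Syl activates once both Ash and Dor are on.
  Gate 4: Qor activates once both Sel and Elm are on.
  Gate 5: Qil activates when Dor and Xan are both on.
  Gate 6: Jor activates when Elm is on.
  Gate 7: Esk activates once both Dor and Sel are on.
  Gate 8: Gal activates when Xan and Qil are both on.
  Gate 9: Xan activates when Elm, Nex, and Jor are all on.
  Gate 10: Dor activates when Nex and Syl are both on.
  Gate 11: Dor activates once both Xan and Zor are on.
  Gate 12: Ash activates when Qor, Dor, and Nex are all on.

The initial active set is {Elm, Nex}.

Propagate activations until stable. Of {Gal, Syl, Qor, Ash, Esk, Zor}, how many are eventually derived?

1

Gate 6: Elm on → Jor on.
Gate 9: Elm, Nex, and Jor on → Xan on.
Xan and Jor are on, so Dor activates (Gate 2).
Gate 5: Dor and Xan on → Qil on.
Xan and Qil are on, so Gal activates (Gate 8).
Gal: reached.
Syl would need Ash and Dor (Gate 3), but Ash never turns on.
Qor would need Sel and Elm (Gate 4), but Sel never turns on.
Ash would need Qor, Dor, and Nex (Gate 12), but Qor never turns on.
Esk would need Dor and Sel (Gate 7), but Sel never turns on.
Zor would need Qor (Gate 1), but Qor never turns on.
Reached: Gal — 1 of the 6.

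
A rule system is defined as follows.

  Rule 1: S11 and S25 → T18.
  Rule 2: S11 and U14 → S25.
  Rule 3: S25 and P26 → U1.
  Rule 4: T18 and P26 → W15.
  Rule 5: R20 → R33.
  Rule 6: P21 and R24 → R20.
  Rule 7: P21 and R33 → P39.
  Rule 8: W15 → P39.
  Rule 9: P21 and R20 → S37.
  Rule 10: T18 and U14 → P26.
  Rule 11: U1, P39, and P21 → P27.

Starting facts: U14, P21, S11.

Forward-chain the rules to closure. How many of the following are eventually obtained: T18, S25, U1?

From S11 and U14, Rule 2 gives S25.
From S11 and S25, Rule 1 gives T18.
From T18 and U14, Rule 10 gives P26.
S25 and P26 hold, so U1 follows (Rule 3).
T18: reached.
S25: reached.
U1: reached.
All 3 are reached.

3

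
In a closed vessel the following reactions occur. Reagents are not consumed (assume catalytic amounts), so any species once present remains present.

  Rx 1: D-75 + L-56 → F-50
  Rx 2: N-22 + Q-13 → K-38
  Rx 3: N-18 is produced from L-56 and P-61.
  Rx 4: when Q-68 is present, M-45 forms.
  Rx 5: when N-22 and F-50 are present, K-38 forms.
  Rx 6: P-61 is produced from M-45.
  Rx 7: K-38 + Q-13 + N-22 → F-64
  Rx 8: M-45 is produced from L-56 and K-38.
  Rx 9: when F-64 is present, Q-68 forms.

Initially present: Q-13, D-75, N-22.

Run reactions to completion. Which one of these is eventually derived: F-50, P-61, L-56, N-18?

N-22 and Q-13 present → K-38 forms (Rx 2).
K-38, Q-13, and N-22 present → F-64 forms (Rx 7).
F-64 present → Q-68 forms (Rx 9).
Q-68 present → M-45 forms (Rx 4).
M-45 present → P-61 forms (Rx 6).
N-18 would need L-56 and P-61 (Rx 3), but L-56 never forms. No rule produces L-56, and it is not given. F-50 would need D-75 and L-56 (Rx 1), but L-56 never forms.

P-61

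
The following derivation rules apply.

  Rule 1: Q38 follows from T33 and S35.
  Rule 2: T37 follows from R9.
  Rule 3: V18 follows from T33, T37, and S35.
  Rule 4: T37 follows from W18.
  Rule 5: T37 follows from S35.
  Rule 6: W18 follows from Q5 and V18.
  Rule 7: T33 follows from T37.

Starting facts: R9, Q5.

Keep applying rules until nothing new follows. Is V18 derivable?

No

V18 would need T33, T37, and S35 (Rule 3), but S35 is never established.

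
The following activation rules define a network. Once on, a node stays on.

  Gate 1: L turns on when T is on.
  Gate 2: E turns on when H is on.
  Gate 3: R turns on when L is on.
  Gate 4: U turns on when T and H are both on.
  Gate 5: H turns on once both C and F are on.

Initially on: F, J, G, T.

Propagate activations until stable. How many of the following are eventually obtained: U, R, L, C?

T is on, so L turns on (Gate 1).
L is on, so R turns on (Gate 3).
U would need T and H (Gate 4), but H never turns on.
R: reached.
L: reached.
No rule produces C, and it is not given.
Reached: R and L — 2 of the 4.

2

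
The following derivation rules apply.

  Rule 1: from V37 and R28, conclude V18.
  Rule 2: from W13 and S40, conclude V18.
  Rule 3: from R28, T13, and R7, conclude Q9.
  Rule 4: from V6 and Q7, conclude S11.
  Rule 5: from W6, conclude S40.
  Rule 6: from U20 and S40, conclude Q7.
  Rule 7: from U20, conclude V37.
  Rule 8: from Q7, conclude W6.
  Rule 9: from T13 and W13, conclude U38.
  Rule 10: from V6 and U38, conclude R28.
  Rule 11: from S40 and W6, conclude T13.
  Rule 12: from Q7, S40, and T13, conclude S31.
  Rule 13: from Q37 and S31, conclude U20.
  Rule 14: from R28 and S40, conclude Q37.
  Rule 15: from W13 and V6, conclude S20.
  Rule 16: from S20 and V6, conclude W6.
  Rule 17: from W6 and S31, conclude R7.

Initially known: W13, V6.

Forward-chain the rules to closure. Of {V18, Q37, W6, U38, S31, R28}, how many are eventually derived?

W13 and V6 hold, so S20 follows (Rule 15).
S20 and V6 hold, so W6 follows (Rule 16).
W6 holds, so S40 follows (Rule 5).
S40 and W6 hold, so T13 follows (Rule 11).
From W13 and S40, Rule 2 gives V18.
From T13 and W13, Rule 9 gives U38.
V6 and U38 hold, so R28 follows (Rule 10).
From R28 and S40, Rule 14 gives Q37.
V18: reached.
Q37: reached.
W6: reached.
U38: reached.
S31 would need Q7, S40, and T13 (Rule 12), but Q7 is never established.
R28: reached.
Reached: V18, Q37, W6, U38, and R28 — 5 of the 6.

5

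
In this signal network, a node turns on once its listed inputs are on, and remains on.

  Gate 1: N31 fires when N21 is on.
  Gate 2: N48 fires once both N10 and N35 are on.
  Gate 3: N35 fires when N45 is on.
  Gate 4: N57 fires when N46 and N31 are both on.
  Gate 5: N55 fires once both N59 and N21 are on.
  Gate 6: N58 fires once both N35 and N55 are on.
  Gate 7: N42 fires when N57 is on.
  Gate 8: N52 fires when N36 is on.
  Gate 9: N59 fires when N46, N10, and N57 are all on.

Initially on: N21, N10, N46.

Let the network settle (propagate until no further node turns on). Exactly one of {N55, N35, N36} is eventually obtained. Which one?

N55

N21 is on, so N31 fires (Gate 1).
N46 and N31 are on, so N57 fires (Gate 4).
N46, N10, and N57 are on, so N59 fires (Gate 9).
N59 and N21 are on, so N55 fires (Gate 5).
N35 would need N45 (Gate 3), but N45 never turns on. No rule produces N36, and it is not given.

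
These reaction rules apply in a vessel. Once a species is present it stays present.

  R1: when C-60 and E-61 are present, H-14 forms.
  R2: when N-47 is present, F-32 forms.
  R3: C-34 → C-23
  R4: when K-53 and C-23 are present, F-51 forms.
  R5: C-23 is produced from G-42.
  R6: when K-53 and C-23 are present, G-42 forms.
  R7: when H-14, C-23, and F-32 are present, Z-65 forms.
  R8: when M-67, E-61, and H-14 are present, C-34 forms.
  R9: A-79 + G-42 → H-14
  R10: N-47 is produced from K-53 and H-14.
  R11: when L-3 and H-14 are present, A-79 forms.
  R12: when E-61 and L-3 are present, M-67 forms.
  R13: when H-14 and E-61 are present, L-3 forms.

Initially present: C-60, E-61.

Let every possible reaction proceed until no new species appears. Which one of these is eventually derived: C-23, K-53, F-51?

C-60 and E-61 present → H-14 forms (R1).
H-14 and E-61 present → L-3 forms (R13).
E-61 and L-3 present → M-67 forms (R12).
M-67, E-61, and H-14 present → C-34 forms (R8).
C-34 present → C-23 forms (R3).
F-51 would need K-53 and C-23 (R4), but K-53 never forms. No rule produces K-53, and it is not given.

C-23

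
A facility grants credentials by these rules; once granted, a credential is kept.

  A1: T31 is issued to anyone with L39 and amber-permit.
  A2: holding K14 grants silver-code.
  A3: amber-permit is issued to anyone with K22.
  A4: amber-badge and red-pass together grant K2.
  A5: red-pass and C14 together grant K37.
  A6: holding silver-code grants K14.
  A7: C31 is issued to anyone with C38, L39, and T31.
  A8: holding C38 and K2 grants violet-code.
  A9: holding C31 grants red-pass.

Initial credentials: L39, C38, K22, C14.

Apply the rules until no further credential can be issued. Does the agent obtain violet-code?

violet-code would need C38 and K2 (A8), but K2 is never granted.

No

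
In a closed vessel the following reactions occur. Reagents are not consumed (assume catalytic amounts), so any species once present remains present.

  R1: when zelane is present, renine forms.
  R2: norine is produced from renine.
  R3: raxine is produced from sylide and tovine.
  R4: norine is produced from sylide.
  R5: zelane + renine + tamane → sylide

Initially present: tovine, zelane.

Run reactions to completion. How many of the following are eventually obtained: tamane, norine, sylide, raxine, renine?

zelane present → renine forms (R1).
renine present → norine forms (R2).
No rule produces tamane, and it is not given.
norine: reached.
sylide would need zelane, renine, and tamane (R5), but tamane never forms.
raxine would need sylide and tovine (R3), but sylide never forms.
renine: reached.
Reached: norine and renine — 2 of the 5.

2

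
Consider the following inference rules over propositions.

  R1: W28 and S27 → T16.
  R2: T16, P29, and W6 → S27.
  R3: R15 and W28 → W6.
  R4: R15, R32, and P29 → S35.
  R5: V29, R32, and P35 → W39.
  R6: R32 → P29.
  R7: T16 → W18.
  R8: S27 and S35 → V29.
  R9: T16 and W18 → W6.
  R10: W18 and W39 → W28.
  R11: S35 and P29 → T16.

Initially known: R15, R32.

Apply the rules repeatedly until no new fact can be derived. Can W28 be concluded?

No

W28 would need W18 and W39 (R10), but W39 is never established.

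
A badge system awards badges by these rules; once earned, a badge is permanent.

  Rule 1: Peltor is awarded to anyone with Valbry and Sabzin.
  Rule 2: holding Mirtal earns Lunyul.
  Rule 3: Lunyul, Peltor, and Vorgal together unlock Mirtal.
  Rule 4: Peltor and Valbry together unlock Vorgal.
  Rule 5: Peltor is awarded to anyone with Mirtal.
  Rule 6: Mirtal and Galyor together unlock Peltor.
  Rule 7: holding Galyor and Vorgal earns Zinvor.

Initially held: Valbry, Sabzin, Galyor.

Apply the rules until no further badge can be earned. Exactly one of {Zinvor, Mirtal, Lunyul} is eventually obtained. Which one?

With Valbry and Sabzin, Peltor is earned (Rule 1).
With Peltor and Valbry, Vorgal is earned (Rule 4).
With Galyor and Vorgal, Zinvor is earned (Rule 7).
Mirtal would need Lunyul, Peltor, and Vorgal (Rule 3), but Lunyul is never earned. Lunyul would need Mirtal (Rule 2), but Mirtal is never earned.

Zinvor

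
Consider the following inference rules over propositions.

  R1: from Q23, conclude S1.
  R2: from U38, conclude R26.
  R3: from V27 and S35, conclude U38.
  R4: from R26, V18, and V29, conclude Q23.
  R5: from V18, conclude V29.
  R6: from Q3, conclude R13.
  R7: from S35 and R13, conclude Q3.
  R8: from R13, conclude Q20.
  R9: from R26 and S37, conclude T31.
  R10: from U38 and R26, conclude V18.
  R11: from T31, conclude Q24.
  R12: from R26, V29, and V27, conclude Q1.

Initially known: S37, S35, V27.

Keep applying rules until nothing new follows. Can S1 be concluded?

Yes

V27 and S35 hold, so U38 follows (R3).
From U38, R2 gives R26.
From U38 and R26, R10 gives V18.
V18 holds, so V29 follows (R5).
R26, V18, and V29 hold, so Q23 follows (R4).
From Q23, R1 gives S1.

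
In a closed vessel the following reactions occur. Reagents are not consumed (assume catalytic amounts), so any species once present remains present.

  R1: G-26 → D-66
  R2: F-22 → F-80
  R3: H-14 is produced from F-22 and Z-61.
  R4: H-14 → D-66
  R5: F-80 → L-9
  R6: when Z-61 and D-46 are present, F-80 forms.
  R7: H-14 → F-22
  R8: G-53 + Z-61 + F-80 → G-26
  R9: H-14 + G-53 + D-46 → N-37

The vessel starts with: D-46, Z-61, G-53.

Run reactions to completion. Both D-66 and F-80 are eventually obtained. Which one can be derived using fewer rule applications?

F-80: Z-61 and D-46 present → F-80 forms (R6). [1 rule application]
D-66: Z-61 and D-46 present → F-80 forms (R6). G-53, Z-61, and F-80 present → G-26 forms (R8). G-26 present → D-66 forms (R1). [3 rule applications]
F-80 needs fewer.

F-80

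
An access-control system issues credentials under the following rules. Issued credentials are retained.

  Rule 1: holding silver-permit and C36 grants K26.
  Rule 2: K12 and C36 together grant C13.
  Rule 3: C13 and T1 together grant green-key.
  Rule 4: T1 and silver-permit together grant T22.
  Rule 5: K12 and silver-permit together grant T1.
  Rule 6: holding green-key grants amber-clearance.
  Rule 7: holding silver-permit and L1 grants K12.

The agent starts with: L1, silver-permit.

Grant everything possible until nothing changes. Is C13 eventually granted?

No

C13 would need K12 and C36 (Rule 2), but C36 is never granted.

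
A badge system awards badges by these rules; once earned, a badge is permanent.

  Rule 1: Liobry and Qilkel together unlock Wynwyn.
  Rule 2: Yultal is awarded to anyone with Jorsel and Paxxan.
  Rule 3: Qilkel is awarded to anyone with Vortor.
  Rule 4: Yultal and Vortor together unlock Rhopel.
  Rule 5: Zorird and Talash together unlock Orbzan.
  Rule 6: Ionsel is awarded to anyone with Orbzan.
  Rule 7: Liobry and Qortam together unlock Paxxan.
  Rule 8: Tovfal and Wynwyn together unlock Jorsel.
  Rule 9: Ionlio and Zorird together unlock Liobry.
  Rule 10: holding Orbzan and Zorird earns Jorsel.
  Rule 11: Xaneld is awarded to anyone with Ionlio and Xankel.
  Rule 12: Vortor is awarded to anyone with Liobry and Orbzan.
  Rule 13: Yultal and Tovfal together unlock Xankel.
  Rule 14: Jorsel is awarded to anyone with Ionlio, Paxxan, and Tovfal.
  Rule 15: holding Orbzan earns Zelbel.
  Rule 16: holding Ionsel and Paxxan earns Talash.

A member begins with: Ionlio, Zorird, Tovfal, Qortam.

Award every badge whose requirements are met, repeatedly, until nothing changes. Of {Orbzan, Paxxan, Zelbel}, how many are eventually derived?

1

With Ionlio and Zorird, Liobry is earned (Rule 9).
With Liobry and Qortam, Paxxan is earned (Rule 7).
Orbzan would need Zorird and Talash (Rule 5), but Talash is never earned.
Paxxan: reached.
Zelbel would need Orbzan (Rule 15), but Orbzan is never earned.
Reached: Paxxan — 1 of the 3.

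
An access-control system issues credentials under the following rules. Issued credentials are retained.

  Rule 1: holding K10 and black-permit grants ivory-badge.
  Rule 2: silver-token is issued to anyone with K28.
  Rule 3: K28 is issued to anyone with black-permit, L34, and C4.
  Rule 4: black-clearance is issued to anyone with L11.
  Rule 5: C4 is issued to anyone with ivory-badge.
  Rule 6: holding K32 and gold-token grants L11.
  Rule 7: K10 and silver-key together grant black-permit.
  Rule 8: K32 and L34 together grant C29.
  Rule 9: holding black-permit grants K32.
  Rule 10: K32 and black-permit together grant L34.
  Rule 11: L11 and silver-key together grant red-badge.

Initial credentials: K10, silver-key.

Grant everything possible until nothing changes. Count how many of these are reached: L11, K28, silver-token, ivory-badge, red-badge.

3

Holding K10 and silver-key grants black-permit (Rule 7).
Holding K10 and black-permit grants ivory-badge (Rule 1).
Holding black-permit grants K32 (Rule 9).
Holding K32 and black-permit grants L34 (Rule 10).
Holding ivory-badge grants C4 (Rule 5).
Holding black-permit, L34, and C4 grants K28 (Rule 3).
Holding K28 grants silver-token (Rule 2).
L11 would need K32 and gold-token (Rule 6), but gold-token is never granted.
K28: reached.
silver-token: reached.
ivory-badge: reached.
red-badge would need L11 and silver-key (Rule 11), but L11 is never granted.
Reached: K28, silver-token, and ivory-badge — 3 of the 5.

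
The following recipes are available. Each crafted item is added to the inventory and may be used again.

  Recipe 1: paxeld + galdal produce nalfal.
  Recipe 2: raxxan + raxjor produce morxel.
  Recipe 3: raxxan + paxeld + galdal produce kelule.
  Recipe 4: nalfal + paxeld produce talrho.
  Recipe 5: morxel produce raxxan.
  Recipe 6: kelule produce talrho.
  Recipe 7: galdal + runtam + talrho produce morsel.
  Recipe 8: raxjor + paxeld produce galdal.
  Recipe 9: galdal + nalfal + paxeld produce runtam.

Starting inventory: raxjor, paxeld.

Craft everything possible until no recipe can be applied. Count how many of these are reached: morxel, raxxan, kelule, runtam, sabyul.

1

Using Recipe 8, raxjor and paxeld make galdal.
paxeld + galdal → nalfal (Recipe 1).
Using Recipe 9, galdal, nalfal, and paxeld make runtam.
morxel would need raxxan and raxjor (Recipe 2), but raxxan is never obtained.
raxxan would need morxel (Recipe 5), but morxel is never obtained.
kelule would need raxxan, paxeld, and galdal (Recipe 3), but raxxan is never obtained.
runtam: reached.
No rule produces sabyul, and it is not given.
Reached: runtam — 1 of the 5.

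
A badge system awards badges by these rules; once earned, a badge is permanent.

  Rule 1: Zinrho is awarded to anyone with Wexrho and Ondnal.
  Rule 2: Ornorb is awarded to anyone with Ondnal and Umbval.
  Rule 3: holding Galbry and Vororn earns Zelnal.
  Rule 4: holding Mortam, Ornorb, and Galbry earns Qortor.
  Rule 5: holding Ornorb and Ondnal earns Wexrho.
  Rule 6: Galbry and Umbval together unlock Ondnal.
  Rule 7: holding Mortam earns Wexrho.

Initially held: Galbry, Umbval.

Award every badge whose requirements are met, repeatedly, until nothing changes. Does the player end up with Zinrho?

Yes

With Galbry and Umbval, Ondnal is earned (Rule 6).
With Ondnal and Umbval, Ornorb is earned (Rule 2).
With Ornorb and Ondnal, Wexrho is earned (Rule 5).
With Wexrho and Ondnal, Zinrho is earned (Rule 1).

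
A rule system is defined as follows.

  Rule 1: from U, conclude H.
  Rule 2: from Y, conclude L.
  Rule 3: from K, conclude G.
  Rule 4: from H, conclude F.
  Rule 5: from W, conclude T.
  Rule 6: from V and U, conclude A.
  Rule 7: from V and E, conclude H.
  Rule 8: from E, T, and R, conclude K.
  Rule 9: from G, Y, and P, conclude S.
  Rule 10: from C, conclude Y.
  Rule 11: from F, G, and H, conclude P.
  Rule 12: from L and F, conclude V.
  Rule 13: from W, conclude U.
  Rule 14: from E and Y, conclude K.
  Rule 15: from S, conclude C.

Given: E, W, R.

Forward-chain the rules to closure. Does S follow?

S would need G, Y, and P (Rule 9), but Y is never established.

No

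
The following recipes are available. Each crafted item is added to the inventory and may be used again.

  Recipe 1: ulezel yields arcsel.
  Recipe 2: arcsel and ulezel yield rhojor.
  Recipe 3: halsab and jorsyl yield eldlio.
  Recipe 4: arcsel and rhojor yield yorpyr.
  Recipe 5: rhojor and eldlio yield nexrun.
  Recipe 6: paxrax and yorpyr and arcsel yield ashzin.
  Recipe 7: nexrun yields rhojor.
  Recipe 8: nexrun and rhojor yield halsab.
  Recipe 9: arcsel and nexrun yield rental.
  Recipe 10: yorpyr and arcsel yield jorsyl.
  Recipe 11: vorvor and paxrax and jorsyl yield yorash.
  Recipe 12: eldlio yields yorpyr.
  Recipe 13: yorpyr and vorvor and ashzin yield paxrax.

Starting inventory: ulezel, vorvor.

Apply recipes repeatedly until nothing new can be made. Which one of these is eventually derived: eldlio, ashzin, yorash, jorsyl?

Using Recipe 1, ulezel makes arcsel.
arcsel and ulezel → rhojor (Recipe 2).
arcsel and rhojor → yorpyr (Recipe 4).
Using Recipe 10, yorpyr and arcsel make jorsyl.
yorash would need vorvor, paxrax, and jorsyl (Recipe 11), but paxrax is never obtained. ashzin would need paxrax, yorpyr, and arcsel (Recipe 6), but paxrax is never obtained. eldlio would need halsab and jorsyl (Recipe 3), but halsab is never obtained.

jorsyl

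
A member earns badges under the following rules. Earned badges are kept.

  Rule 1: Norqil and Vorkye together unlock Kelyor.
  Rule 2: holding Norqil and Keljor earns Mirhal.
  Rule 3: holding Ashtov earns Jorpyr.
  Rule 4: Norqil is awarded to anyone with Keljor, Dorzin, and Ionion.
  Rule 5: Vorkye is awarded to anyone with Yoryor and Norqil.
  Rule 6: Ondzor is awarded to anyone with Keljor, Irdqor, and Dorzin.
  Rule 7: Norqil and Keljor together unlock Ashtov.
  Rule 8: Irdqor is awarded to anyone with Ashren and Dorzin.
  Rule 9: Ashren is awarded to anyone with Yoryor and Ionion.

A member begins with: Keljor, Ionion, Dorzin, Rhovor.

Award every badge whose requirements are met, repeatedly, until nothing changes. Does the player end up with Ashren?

No

Ashren would need Yoryor and Ionion (Rule 9), but Yoryor is never earned.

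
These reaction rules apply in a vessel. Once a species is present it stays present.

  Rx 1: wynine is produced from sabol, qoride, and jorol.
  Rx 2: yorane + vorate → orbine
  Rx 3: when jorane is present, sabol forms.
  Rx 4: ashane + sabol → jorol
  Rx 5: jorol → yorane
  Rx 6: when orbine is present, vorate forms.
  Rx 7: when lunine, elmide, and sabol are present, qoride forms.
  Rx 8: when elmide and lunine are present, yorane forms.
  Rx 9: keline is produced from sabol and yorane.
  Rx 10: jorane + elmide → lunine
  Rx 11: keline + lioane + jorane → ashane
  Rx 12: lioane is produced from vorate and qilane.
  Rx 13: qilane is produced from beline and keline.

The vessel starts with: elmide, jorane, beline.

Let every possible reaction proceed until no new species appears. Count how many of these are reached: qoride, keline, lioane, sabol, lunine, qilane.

5

jorane and elmide present → lunine forms (Rx 10).
jorane present → sabol forms (Rx 3).
lunine, elmide, and sabol present → qoride forms (Rx 7).
elmide and lunine present → yorane forms (Rx 8).
sabol and yorane present → keline forms (Rx 9).
beline and keline present → qilane forms (Rx 13).
qoride: reached.
keline: reached.
lioane would need vorate and qilane (Rx 12), but vorate never forms.
sabol: reached.
lunine: reached.
qilane: reached.
Reached: qoride, keline, sabol, lunine, and qilane — 5 of the 6.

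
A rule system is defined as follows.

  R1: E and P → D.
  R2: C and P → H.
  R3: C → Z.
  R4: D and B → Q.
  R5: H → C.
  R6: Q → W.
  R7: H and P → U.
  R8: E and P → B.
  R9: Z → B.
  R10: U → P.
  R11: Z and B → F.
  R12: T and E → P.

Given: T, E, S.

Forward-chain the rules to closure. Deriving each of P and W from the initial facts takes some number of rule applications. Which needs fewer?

P: From T and E, R12 gives P. [1 rule application]
W: From T and E, R12 gives P. E and P hold, so D follows (R1). From E and P, R8 gives B. D and B hold, so Q follows (R4). From Q, R6 gives W. [5 rule applications]
P needs fewer.

P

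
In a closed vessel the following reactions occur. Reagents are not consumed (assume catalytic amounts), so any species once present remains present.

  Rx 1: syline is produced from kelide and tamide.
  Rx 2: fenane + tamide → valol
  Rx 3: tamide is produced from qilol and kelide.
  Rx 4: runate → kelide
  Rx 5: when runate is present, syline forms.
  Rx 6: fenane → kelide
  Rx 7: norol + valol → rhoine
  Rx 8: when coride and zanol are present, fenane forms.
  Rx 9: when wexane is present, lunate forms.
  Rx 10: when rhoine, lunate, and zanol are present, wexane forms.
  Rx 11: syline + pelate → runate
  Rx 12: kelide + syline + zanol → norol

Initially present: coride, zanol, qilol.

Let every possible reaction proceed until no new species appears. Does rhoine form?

coride and zanol present → fenane forms (Rx 8).
fenane present → kelide forms (Rx 6).
qilol and kelide present → tamide forms (Rx 3).
kelide and tamide present → syline forms (Rx 1).
fenane and tamide present → valol forms (Rx 2).
kelide, syline, and zanol present → norol forms (Rx 12).
norol and valol present → rhoine forms (Rx 7).

Yes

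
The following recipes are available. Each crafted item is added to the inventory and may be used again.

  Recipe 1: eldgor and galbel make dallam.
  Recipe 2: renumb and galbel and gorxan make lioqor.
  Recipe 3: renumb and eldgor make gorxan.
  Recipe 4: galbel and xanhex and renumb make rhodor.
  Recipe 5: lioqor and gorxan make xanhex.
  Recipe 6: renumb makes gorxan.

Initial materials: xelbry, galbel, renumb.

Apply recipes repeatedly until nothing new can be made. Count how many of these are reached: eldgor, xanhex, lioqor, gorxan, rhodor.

4

renumb → gorxan (Recipe 6).
Using Recipe 2, renumb, galbel, and gorxan make lioqor.
Using Recipe 5, lioqor and gorxan make xanhex.
Using Recipe 4, galbel, xanhex, and renumb make rhodor.
No rule produces eldgor, and it is not given.
xanhex: reached.
lioqor: reached.
gorxan: reached.
rhodor: reached.
Reached: xanhex, lioqor, gorxan, and rhodor — 4 of the 5.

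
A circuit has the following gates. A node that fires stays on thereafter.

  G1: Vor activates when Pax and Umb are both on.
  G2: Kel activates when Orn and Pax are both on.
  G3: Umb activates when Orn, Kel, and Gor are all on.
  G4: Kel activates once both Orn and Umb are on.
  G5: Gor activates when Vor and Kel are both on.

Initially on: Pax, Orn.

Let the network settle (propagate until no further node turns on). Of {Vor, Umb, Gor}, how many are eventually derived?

0

Vor would need Pax and Umb (G1), but Umb never turns on.
Umb would need Orn, Kel, and Gor (G3), but Gor never turns on.
Gor would need Vor and Kel (G5), but Vor never turns on.
None of the 3 are reached.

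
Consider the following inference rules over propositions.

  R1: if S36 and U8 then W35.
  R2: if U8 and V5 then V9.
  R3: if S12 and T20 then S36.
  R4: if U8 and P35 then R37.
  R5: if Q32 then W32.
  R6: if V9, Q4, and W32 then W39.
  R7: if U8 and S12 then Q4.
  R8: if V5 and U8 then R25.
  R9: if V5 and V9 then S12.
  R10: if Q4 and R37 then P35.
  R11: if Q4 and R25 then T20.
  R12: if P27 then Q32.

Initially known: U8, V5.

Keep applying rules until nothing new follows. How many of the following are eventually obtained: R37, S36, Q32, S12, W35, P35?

U8 and V5 hold, so V9 follows (R2).
V5 and U8 hold, so R25 follows (R8).
From V5 and V9, R9 gives S12.
From U8 and S12, R7 gives Q4.
From Q4 and R25, R11 gives T20.
From S12 and T20, R3 gives S36.
S36 and U8 hold, so W35 follows (R1).
R37 would need U8 and P35 (R4), but P35 is never established.
S36: reached.
Q32 would need P27 (R12), but P27 is never established.
S12: reached.
W35: reached.
P35 would need Q4 and R37 (R10), but R37 is never established.
Reached: S36, S12, and W35 — 3 of the 6.

3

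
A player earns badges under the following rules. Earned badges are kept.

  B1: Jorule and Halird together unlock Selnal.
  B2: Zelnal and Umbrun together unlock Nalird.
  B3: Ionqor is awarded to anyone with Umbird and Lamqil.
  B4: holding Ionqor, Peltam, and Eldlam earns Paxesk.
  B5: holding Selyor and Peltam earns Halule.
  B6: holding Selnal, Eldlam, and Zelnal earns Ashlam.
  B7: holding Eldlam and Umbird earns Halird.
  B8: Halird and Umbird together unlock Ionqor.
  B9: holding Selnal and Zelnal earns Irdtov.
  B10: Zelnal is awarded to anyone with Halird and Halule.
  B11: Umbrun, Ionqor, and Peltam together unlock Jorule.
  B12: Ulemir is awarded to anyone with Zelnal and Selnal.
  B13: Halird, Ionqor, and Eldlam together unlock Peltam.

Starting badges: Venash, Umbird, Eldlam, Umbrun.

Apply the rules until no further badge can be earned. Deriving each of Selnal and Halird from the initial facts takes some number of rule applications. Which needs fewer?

Halird

Halird: With Eldlam and Umbird, Halird is earned (B7). [1 rule application]
Selnal: With Eldlam and Umbird, Halird is earned (B7). With Halird and Umbird, Ionqor is earned (B8). With Halird, Ionqor, and Eldlam, Peltam is earned (B13). With Umbrun, Ionqor, and Peltam, Jorule is earned (B11). With Jorule and Halird, Selnal is earned (B1). [5 rule applications]
Halird needs fewer.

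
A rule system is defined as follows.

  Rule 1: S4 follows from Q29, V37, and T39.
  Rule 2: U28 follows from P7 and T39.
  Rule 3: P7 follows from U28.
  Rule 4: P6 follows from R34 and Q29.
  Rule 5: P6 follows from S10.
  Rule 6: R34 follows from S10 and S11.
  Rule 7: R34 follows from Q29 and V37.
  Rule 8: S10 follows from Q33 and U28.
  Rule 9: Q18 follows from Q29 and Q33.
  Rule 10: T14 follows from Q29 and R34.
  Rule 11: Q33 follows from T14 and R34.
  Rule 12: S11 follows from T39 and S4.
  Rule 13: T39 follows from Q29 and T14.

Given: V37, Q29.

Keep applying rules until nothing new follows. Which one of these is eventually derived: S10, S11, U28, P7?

S11

Q29 and V37 hold, so R34 follows (Rule 7).
From Q29 and R34, Rule 10 gives T14.
From Q29 and T14, Rule 13 gives T39.
Q29, V37, and T39 hold, so S4 follows (Rule 1).
From T39 and S4, Rule 12 gives S11.
S10 would need Q33 and U28 (Rule 8), but U28 is never established. P7 would need U28 (Rule 3), but U28 is never established. U28 would need P7 and T39 (Rule 2), but P7 is never established.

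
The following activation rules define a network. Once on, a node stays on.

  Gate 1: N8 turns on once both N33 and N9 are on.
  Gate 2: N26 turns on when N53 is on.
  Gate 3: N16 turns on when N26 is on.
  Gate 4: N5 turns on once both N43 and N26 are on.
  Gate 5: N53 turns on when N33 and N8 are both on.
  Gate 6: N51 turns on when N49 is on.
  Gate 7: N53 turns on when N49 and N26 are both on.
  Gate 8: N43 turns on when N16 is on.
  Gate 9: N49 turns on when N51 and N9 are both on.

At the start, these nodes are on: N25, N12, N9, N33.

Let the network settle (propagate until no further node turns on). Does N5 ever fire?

Yes

N33 and N9 are on, so N8 turns on (Gate 1).
Gate 5: N33 and N8 on → N53 on.
Gate 2: N53 on → N26 on.
N26 is on, so N16 turns on (Gate 3).
Gate 8: N16 on → N43 on.
N43 and N26 are on, so N5 turns on (Gate 4).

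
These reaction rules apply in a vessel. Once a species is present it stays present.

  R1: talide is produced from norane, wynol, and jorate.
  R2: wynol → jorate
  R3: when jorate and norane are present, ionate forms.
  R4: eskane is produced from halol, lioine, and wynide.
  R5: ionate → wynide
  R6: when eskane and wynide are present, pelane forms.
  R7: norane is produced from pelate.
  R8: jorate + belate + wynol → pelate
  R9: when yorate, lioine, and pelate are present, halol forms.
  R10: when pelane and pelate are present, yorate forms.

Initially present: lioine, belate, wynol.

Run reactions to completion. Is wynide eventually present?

Yes

wynol present → jorate forms (R2).
jorate, belate, and wynol present → pelate forms (R8).
pelate present → norane forms (R7).
jorate and norane present → ionate forms (R3).
ionate present → wynide forms (R5).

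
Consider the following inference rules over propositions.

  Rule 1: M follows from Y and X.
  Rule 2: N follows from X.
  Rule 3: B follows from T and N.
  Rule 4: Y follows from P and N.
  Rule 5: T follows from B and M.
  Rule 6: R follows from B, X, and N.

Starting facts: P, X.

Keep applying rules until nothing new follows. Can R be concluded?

No

R would need B, X, and N (Rule 6), but B is never established.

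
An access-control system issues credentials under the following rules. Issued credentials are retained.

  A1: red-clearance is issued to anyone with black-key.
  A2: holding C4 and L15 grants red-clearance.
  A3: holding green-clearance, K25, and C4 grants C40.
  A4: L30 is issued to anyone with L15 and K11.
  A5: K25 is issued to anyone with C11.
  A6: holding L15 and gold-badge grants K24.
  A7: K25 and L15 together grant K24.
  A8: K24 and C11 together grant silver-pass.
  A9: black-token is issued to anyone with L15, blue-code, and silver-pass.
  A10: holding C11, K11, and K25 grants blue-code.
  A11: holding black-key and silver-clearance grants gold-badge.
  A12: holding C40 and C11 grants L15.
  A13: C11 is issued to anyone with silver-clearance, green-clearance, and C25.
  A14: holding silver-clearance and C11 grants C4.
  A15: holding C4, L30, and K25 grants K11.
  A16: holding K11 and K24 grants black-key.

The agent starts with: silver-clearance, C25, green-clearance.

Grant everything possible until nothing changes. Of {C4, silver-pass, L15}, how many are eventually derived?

3

Holding silver-clearance, green-clearance, and C25 grants C11 (A13).
Holding C11 grants K25 (A5).
Holding silver-clearance and C11 grants C4 (A14).
Holding green-clearance, K25, and C4 grants C40 (A3).
Holding C40 and C11 grants L15 (A12).
Holding K25 and L15 grants K24 (A7).
Holding K24 and C11 grants silver-pass (A8).
C4: reached.
silver-pass: reached.
L15: reached.
All 3 are reached.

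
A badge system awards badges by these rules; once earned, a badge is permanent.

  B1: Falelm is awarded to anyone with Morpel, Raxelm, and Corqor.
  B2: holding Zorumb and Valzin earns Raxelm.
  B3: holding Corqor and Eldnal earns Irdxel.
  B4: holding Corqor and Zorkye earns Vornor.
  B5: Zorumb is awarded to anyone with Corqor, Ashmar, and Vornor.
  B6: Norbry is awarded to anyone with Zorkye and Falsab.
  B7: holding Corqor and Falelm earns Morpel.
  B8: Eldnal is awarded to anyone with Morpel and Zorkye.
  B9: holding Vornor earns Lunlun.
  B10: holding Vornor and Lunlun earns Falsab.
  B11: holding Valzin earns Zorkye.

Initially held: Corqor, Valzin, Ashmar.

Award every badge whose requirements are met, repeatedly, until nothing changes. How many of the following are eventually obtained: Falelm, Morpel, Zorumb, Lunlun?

2

With Valzin, Zorkye is earned (B11).
With Corqor and Zorkye, Vornor is earned (B4).
With Vornor, Lunlun is earned (B9).
With Corqor, Ashmar, and Vornor, Zorumb is earned (B5).
Falelm would need Morpel, Raxelm, and Corqor (B1), but Morpel is never earned.
Morpel would need Corqor and Falelm (B7), but Falelm is never earned.
Zorumb: reached.
Lunlun: reached.
Reached: Zorumb and Lunlun — 2 of the 4.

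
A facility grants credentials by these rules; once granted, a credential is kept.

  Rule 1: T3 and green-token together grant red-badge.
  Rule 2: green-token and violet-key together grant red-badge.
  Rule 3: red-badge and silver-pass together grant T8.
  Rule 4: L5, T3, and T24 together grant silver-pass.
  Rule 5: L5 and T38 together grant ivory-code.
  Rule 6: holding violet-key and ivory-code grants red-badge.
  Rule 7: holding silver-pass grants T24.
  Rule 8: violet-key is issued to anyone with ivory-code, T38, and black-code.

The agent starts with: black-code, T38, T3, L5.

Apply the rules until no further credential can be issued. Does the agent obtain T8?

T8 would need red-badge and silver-pass (Rule 3), but silver-pass is never granted.

No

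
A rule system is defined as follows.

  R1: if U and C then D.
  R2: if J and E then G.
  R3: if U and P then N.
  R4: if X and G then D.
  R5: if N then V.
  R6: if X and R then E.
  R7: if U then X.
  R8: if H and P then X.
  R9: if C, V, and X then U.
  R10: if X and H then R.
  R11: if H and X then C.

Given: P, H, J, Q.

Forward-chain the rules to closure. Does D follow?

Yes

H and P hold, so X follows (R8).
From X and H, R10 gives R.
From X and R, R6 gives E.
From J and E, R2 gives G.
From X and G, R4 gives D.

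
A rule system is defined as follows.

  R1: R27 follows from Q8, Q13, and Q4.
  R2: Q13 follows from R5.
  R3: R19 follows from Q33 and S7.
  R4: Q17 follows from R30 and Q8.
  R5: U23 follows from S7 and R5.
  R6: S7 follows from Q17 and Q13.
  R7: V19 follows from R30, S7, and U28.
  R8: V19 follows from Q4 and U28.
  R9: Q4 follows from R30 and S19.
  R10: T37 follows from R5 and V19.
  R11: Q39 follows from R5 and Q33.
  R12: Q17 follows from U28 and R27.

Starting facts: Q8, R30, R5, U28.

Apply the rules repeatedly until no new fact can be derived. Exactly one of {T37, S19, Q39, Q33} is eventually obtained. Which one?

T37

From R5, R2 gives Q13.
R30 and Q8 hold, so Q17 follows (R4).
Q17 and Q13 hold, so S7 follows (R6).
From R30, S7, and U28, R7 gives V19.
R5 and V19 hold, so T37 follows (R10).
Q39 would need R5 and Q33 (R11), but Q33 is never established. No rule produces Q33, and it is not given. No rule produces S19, and it is not given.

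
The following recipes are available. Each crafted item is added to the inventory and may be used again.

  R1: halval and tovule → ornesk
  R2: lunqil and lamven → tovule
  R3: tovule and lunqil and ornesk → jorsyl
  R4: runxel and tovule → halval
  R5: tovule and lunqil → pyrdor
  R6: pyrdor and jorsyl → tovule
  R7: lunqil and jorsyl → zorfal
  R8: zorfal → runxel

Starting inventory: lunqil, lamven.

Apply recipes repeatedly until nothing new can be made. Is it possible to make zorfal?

zorfal would need lunqil and jorsyl (R7), but jorsyl is never obtained.

No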